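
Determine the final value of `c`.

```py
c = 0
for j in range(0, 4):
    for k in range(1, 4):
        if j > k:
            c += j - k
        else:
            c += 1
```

13

j=0,k=1: not 0>1, c = 0+1 = 1
j=0,k=2: not 0>2, c = 1+1 = 2
j=0,k=3: not 0>3, c = 2+1 = 3
j=1,k=1: not 1>1, c = 3+1 = 4
j=1,k=2: not 1>2, c = 4+1 = 5
j=1,k=3: not 1>3, c = 5+1 = 6
j=2,k=1: 2>1, c = 6+1 = 7
j=2,k=2: not 2>2, c = 7+1 = 8
j=2,k=3: not 2>3, c = 8+1 = 9
j=3,k=1: 3>1, c = 9+2 = 11
j=3,k=2: 3>2, c = 11+1 = 12
j=3,k=3: not 3>3, c = 12+1 = 13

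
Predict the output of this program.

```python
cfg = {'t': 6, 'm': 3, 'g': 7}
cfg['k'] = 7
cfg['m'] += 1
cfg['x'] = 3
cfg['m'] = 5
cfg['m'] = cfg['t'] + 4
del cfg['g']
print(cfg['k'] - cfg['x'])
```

cfg['k'] = 7 → {'t': 6, 'm': 3, 'g': 7, 'k': 7}
cfg['m'] = 3+1 = 4 → {'t': 6, 'm': 4, 'g': 7, 'k': 7}
cfg['x'] = 3 → {'t': 6, 'm': 4, 'g': 7, 'k': 7, 'x': 3}
cfg['m'] = 5 → {'t': 6, 'm': 5, 'g': 7, 'k': 7, 'x': 3}
cfg['m'] = cfg['t']+4 = 10 → {'t': 6, 'm': 10, 'g': 7, 'k': 7, 'x': 3}
del 'g' → {'t': 6, 'm': 10, 'k': 7, 'x': 3}
cfg['k']-cfg['x'] = 7-3 = 4

4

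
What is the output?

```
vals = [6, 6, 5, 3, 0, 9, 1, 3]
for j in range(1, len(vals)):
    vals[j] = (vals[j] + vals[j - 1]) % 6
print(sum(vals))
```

23

j=1: vals[1] = (6+6)%6 = 0 → [6, 0, 5, 3, 0, 9, 1, 3]
j=2: vals[2] = (5+0)%6 = 5 → [6, 0, 5, 3, 0, 9, 1, 3]
j=3: vals[3] = (3+5)%6 = 2 → [6, 0, 5, 2, 0, 9, 1, 3]
j=4: vals[4] = (0+2)%6 = 2 → [6, 0, 5, 2, 2, 9, 1, 3]
j=5: vals[5] = (9+2)%6 = 5 → [6, 0, 5, 2, 2, 5, 1, 3]
j=6: vals[6] = (1+5)%6 = 0 → [6, 0, 5, 2, 2, 5, 0, 3]
j=7: vals[7] = (3+0)%6 = 3 → [6, 0, 5, 2, 2, 5, 0, 3]
sum = 23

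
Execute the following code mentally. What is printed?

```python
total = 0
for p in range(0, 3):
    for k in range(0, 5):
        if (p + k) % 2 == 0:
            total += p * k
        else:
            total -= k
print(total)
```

p=0,k=0: even sum, total = 0+0 = 0
p=0,k=1: odd sum, total = 0-1 = -1
p=0,k=2: even sum, total = (-1)+0 = -1
p=0,k=3: odd sum, total = (-1)-3 = -4
p=0,k=4: even sum, total = (-4)+0 = -4
p=1,k=0: odd sum, total = (-4)-0 = -4
p=1,k=1: even sum, total = (-4)+1 = -3
p=1,k=2: odd sum, total = (-3)-2 = -5
p=1,k=3: even sum, total = (-5)+3 = -2
p=1,k=4: odd sum, total = (-2)-4 = -6
p=2,k=0: even sum, total = (-6)+0 = -6
p=2,k=1: odd sum, total = (-6)-1 = -7
p=2,k=2: even sum, total = (-7)+4 = -3
p=2,k=3: odd sum, total = (-3)-3 = -6
p=2,k=4: even sum, total = (-6)+8 = 2

2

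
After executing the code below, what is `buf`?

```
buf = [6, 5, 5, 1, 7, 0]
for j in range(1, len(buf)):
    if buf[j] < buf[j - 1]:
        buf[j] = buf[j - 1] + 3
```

j=1: 5<6, buf[1] = 6+3 = 9 → [6, 9, 5, 1, 7, 0]
j=2: 5<9, buf[2] = 9+3 = 12 → [6, 9, 12, 1, 7, 0]
j=3: 1<12, buf[3] = 12+3 = 15 → [6, 9, 12, 15, 7, 0]
j=4: 7<15, buf[4] = 15+3 = 18 → [6, 9, 12, 15, 18, 0]
j=5: 0<18, buf[5] = 18+3 = 21 → [6, 9, 12, 15, 18, 21]

[6, 9, 12, 15, 18, 21]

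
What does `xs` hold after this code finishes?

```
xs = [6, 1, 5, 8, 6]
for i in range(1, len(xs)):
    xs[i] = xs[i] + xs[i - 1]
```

i=1: xs[1] = 1+6 = 7 → [6, 7, 5, 8, 6]
i=2: xs[2] = 5+7 = 12 → [6, 7, 12, 8, 6]
i=3: xs[3] = 8+12 = 20 → [6, 7, 12, 20, 6]
i=4: xs[4] = 6+20 = 26 → [6, 7, 12, 20, 26]

[6, 7, 12, 20, 26]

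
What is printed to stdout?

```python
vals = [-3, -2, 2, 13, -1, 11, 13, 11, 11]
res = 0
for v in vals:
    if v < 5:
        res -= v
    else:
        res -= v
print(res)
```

-55

v=-3: <5, res = 0-(-3) = 3
v=-2: <5, res = 3-(-2) = 5
v=2: <5, res = 5-2 = 3
v=13: not <5, res = 3-13 = -10
v=-1: <5, res = (-10)-(-1) = -9
v=11: not <5, res = (-9)-11 = -20
v=13: not <5, res = (-20)-13 = -33
v=11: not <5, res = (-33)-11 = -44
v=11: not <5, res = (-44)-11 = -55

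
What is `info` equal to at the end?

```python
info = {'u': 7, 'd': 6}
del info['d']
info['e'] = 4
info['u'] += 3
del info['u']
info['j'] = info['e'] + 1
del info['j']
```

{'e': 4}

del 'd' → {'u': 7}
info['e'] = 4 → {'u': 7, 'e': 4}
info['u'] = 7+3 = 10 → {'u': 10, 'e': 4}
del 'u' → {'e': 4}
info['j'] = info['e']+1 = 5 → {'e': 4, 'j': 5}
del 'j' → {'e': 4}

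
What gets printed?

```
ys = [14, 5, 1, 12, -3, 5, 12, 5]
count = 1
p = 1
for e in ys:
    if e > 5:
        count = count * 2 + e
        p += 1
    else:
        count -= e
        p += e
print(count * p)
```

1139

e=14: >5, count = 1*2+14 = 16; p=2
e=5: not >5, count = 16-5 = 11; p=7
e=1: not >5, count = 11-1 = 10; p=8
e=12: >5, count = 10*2+12 = 32; p=9
e=-3: not >5, count = 32-(-3) = 35; p=6
e=5: not >5, count = 35-5 = 30; p=11
e=12: >5, count = 30*2+12 = 72; p=12
e=5: not >5, count = 72-5 = 67; p=17
count*p = 67*17 = 1139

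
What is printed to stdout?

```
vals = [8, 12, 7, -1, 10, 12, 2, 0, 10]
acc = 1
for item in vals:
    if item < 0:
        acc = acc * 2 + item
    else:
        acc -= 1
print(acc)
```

item=8: not <0, acc = 1-1 = 0
item=12: not <0, acc = 0-1 = -1
item=7: not <0, acc = (-1)-1 = -2
item=-1: <0, acc = (-2)*2+(-1) = -5
item=10: not <0, acc = (-5)-1 = -6
item=12: not <0, acc = (-6)-1 = -7
item=2: not <0, acc = (-7)-1 = -8
item=0: not <0, acc = (-8)-1 = -9
item=10: not <0, acc = (-9)-1 = -10

-10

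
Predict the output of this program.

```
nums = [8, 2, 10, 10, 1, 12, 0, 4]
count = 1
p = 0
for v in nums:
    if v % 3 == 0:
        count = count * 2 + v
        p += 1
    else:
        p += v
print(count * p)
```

v=8: not %3==0; p=8
v=2: not %3==0; p=10
v=10: not %3==0; p=20
v=10: not %3==0; p=30
v=1: not %3==0; p=31
v=12: %3==0, count = 1*2+12 = 14; p=32
v=0: %3==0, count = 14*2+0 = 28; p=33
v=4: not %3==0; p=37
count*p = 28*37 = 1036

1036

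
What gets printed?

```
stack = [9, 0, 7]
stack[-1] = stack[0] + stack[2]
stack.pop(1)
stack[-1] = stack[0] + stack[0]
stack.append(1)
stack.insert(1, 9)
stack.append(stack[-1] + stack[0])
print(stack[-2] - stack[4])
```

stack[-1] = stack[0]+stack[2] = 9+7 = 16 → [9, 0, 16]
pop(1) removes 0 → [9, 16]
stack[-1] = stack[0]+stack[0] = 9+9 = 18 → [9, 18]
append 1 → [9, 18, 1]
insert 9 at 1 → [9, 9, 18, 1]
append stack[-1]+stack[0] = 1+9 = 10 → [9, 9, 18, 1, 10]
stack[-2]-stack[4] = 1-10 = -9

-9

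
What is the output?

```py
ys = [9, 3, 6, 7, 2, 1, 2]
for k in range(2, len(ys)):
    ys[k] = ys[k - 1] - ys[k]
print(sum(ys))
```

-41

k=2: ys[2] = 3-6 = -3 → [9, 3, -3, 7, 2, 1, 2]
k=3: ys[3] = (-3)-7 = -10 → [9, 3, -3, -10, 2, 1, 2]
k=4: ys[4] = (-10)-2 = -12 → [9, 3, -3, -10, -12, 1, 2]
k=5: ys[5] = (-12)-1 = -13 → [9, 3, -3, -10, -12, -13, 2]
k=6: ys[6] = (-13)-2 = -15 → [9, 3, -3, -10, -12, -13, -15]
sum = -41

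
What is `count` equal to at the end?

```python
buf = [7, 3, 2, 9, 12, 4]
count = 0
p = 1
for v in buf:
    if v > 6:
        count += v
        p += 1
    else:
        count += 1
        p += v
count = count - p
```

v=7: >6, count = 0+7 = 7; p=2
v=3: not >6, count = 7+1 = 8; p=5
v=2: not >6, count = 8+1 = 9; p=7
v=9: >6, count = 9+9 = 18; p=8
v=12: >6, count = 18+12 = 30; p=9
v=4: not >6, count = 30+1 = 31; p=13
count-p = 31-13 = 18

18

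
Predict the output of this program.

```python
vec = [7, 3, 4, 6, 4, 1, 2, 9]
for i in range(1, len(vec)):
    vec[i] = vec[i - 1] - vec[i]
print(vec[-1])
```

i=1: vec[1] = 7-3 = 4 → [7, 4, 4, 6, 4, 1, 2, 9]
i=2: vec[2] = 4-4 = 0 → [7, 4, 0, 6, 4, 1, 2, 9]
i=3: vec[3] = 0-6 = -6 → [7, 4, 0, -6, 4, 1, 2, 9]
i=4: vec[4] = (-6)-4 = -10 → [7, 4, 0, -6, -10, 1, 2, 9]
i=5: vec[5] = (-10)-1 = -11 → [7, 4, 0, -6, -10, -11, 2, 9]
i=6: vec[6] = (-11)-2 = -13 → [7, 4, 0, -6, -10, -11, -13, 9]
i=7: vec[7] = (-13)-9 = -22 → [7, 4, 0, -6, -10, -11, -13, -22]

-22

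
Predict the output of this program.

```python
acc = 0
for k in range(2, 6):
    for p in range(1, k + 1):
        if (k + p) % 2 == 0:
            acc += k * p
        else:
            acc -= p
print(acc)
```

72

k=2,p=1: odd sum, acc = 0-1 = -1
k=2,p=2: even sum, acc = (-1)+4 = 3
k=3,p=1: even sum, acc = 3+3 = 6
k=3,p=2: odd sum, acc = 6-2 = 4
k=3,p=3: even sum, acc = 4+9 = 13
k=4,p=1: odd sum, acc = 13-1 = 12
k=4,p=2: even sum, acc = 12+8 = 20
k=4,p=3: odd sum, acc = 20-3 = 17
k=4,p=4: even sum, acc = 17+16 = 33
k=5,p=1: even sum, acc = 33+5 = 38
k=5,p=2: odd sum, acc = 38-2 = 36
k=5,p=3: even sum, acc = 36+15 = 51
k=5,p=4: odd sum, acc = 51-4 = 47
k=5,p=5: even sum, acc = 47+25 = 72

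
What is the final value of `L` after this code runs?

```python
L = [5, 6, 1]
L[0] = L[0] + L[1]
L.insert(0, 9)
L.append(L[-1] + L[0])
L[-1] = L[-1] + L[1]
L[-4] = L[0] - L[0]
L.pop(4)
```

L[0] = L[0]+L[1] = 5+6 = 11 → [11, 6, 1]
insert 9 at 0 → [9, 11, 6, 1]
append L[-1]+L[0] = 1+9 = 10 → [9, 11, 6, 1, 10]
L[-1] = L[-1]+L[1] = 10+11 = 21 → [9, 11, 6, 1, 21]
L[-4] = L[0]-L[0] = 9-9 = 0 → [9, 0, 6, 1, 21]
pop(4) removes 21 → [9, 0, 6, 1]

[9, 0, 6, 1]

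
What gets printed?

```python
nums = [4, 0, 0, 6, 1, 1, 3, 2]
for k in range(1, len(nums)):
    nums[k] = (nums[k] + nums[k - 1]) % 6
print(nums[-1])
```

k=1: nums[1] = (0+4)%6 = 4 → [4, 4, 0, 6, 1, 1, 3, 2]
k=2: nums[2] = (0+4)%6 = 4 → [4, 4, 4, 6, 1, 1, 3, 2]
k=3: nums[3] = (6+4)%6 = 4 → [4, 4, 4, 4, 1, 1, 3, 2]
k=4: nums[4] = (1+4)%6 = 5 → [4, 4, 4, 4, 5, 1, 3, 2]
k=5: nums[5] = (1+5)%6 = 0 → [4, 4, 4, 4, 5, 0, 3, 2]
k=6: nums[6] = (3+0)%6 = 3 → [4, 4, 4, 4, 5, 0, 3, 2]
k=7: nums[7] = (2+3)%6 = 5 → [4, 4, 4, 4, 5, 0, 3, 5]

5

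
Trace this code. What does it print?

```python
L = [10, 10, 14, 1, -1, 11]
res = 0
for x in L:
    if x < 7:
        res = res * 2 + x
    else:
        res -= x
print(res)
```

x=10: not <7, res = 0-10 = -10
x=10: not <7, res = (-10)-10 = -20
x=14: not <7, res = (-20)-14 = -34
x=1: <7, res = (-34)*2+1 = -67
x=-1: <7, res = (-67)*2+(-1) = -135
x=11: not <7, res = (-135)-11 = -146

-146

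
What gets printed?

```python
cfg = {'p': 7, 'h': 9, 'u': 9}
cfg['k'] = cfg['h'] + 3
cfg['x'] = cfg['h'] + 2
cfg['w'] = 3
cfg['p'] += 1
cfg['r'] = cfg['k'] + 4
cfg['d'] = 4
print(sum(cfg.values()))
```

cfg['k'] = cfg['h']+3 = 12 → {'p': 7, 'h': 9, 'u': 9, 'k': 12}
cfg['x'] = cfg['h']+2 = 11 → {'p': 7, 'h': 9, 'u': 9, 'k': 12, 'x': 11}
cfg['w'] = 3 → {'p': 7, 'h': 9, 'u': 9, 'k': 12, 'x': 11, 'w': 3}
cfg['p'] = 7+1 = 8 → {'p': 8, 'h': 9, 'u': 9, 'k': 12, 'x': 11, 'w': 3}
cfg['r'] = cfg['k']+4 = 16 → {'p': 8, 'h': 9, 'u': 9, 'k': 12, 'x': 11, 'w': 3, 'r': 16}
cfg['d'] = 4 → {'p': 8, 'h': 9, 'u': 9, 'k': 12, 'x': 11, 'w': 3, 'r': 16, 'd': 4}
sum of values = 72

72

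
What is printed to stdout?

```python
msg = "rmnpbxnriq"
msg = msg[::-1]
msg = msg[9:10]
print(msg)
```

r

reverse → 'qirnxbpnmr'
slice [9:10] → 'r'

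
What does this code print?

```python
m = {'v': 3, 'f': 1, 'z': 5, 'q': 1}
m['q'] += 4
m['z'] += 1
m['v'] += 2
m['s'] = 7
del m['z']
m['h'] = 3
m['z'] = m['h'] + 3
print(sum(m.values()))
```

m['q'] = 1+4 = 5 → {'v': 3, 'f': 1, 'z': 5, 'q': 5}
m['z'] = 5+1 = 6 → {'v': 3, 'f': 1, 'z': 6, 'q': 5}
m['v'] = 3+2 = 5 → {'v': 5, 'f': 1, 'z': 6, 'q': 5}
m['s'] = 7 → {'v': 5, 'f': 1, 'z': 6, 'q': 5, 's': 7}
del 'z' → {'v': 5, 'f': 1, 'q': 5, 's': 7}
m['h'] = 3 → {'v': 5, 'f': 1, 'q': 5, 's': 7, 'h': 3}
m['z'] = m['h']+3 = 6 → {'v': 5, 'f': 1, 'q': 5, 's': 7, 'h': 3, 'z': 6}
sum of values = 27

27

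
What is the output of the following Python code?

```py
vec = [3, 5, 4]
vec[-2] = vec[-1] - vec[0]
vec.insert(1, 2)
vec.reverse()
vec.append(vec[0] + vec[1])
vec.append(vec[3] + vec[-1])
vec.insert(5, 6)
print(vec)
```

[4, 1, 2, 3, 5, 6, 8]

vec[-2] = vec[-1]-vec[0] = 4-3 = 1 → [3, 1, 4]
insert 2 at 1 → [3, 2, 1, 4]
reverse → [4, 1, 2, 3]
append vec[0]+vec[1] = 4+1 = 5 → [4, 1, 2, 3, 5]
append vec[3]+vec[-1] = 3+5 = 8 → [4, 1, 2, 3, 5, 8]
insert 6 at 5 → [4, 1, 2, 3, 5, 6, 8]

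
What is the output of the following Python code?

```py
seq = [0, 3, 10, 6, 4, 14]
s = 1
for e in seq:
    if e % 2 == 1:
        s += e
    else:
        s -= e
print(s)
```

-30

e=0: not odd, s = 1-0 = 1
e=3: odd, s = 1+3 = 4
e=10: not odd, s = 4-10 = -6
e=6: not odd, s = (-6)-6 = -12
e=4: not odd, s = (-12)-4 = -16
e=14: not odd, s = (-16)-14 = -30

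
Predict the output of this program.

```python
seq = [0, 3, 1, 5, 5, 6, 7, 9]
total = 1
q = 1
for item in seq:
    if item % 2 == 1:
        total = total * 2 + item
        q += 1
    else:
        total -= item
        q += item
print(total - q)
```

item=0: not odd, total = 1-0 = 1; q=1
item=3: odd, total = 1*2+3 = 5; q=2
item=1: odd, total = 5*2+1 = 11; q=3
item=5: odd, total = 11*2+5 = 27; q=4
item=5: odd, total = 27*2+5 = 59; q=5
item=6: not odd, total = 59-6 = 53; q=11
item=7: odd, total = 53*2+7 = 113; q=12
item=9: odd, total = 113*2+9 = 235; q=13
total-q = 235-13 = 222

222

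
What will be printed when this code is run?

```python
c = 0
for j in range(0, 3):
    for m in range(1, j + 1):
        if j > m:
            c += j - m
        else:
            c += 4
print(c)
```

9

j=1,m=1: not 1>1, c = 0+4 = 4
j=2,m=1: 2>1, c = 4+1 = 5
j=2,m=2: not 2>2, c = 5+4 = 9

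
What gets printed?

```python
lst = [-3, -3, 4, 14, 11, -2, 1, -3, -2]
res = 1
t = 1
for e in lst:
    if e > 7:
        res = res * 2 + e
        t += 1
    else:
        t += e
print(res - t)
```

e=-3: not >7; t=-2
e=-3: not >7; t=-5
e=4: not >7; t=-1
e=14: >7, res = 1*2+14 = 16; t=0
e=11: >7, res = 16*2+11 = 43; t=1
e=-2: not >7; t=-1
e=1: not >7; t=0
e=-3: not >7; t=-3
e=-2: not >7; t=-5
res-t = 43-(-5) = 48

48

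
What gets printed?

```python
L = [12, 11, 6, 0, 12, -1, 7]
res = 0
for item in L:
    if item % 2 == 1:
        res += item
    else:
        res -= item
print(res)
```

-13

item=12: not odd, res = 0-12 = -12
item=11: odd, res = (-12)+11 = -1
item=6: not odd, res = (-1)-6 = -7
item=0: not odd, res = (-7)-0 = -7
item=12: not odd, res = (-7)-12 = -19
item=-1: odd, res = (-19)+(-1) = -20
item=7: odd, res = (-20)+7 = -13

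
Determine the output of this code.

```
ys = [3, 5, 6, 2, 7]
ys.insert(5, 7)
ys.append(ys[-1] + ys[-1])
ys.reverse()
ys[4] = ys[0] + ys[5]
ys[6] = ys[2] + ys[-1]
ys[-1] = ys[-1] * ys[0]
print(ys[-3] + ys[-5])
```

26

insert 7 at 5 → [3, 5, 6, 2, 7, 7]
append ys[-1]+ys[-1] = 7+7 = 14 → [3, 5, 6, 2, 7, 7, 14]
reverse → [14, 7, 7, 2, 6, 5, 3]
ys[4] = ys[0]+ys[5] = 14+5 = 19 → [14, 7, 7, 2, 19, 5, 3]
ys[6] = ys[2]+ys[-1] = 7+3 = 10 → [14, 7, 7, 2, 19, 5, 10]
ys[-1] = ys[-1]*ys[0] = 10*14 = 140 → [14, 7, 7, 2, 19, 5, 140]
ys[-3]+ys[-5] = 19+7 = 26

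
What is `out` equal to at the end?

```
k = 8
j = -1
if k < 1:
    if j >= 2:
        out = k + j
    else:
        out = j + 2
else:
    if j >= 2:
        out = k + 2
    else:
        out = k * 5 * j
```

k=8, j=-1
k < 1 is False; j >= 2 is False
→ out = k * 5 * j = -40

-40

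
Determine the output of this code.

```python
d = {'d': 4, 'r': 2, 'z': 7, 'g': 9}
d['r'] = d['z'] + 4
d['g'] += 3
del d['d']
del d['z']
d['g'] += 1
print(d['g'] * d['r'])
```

d['r'] = d['z']+4 = 11 → {'d': 4, 'r': 11, 'z': 7, 'g': 9}
d['g'] = 9+3 = 12 → {'d': 4, 'r': 11, 'z': 7, 'g': 12}
del 'd' → {'r': 11, 'z': 7, 'g': 12}
del 'z' → {'r': 11, 'g': 12}
d['g'] = 12+1 = 13 → {'r': 11, 'g': 13}
d['g']*d['r'] = 13*11 = 143

143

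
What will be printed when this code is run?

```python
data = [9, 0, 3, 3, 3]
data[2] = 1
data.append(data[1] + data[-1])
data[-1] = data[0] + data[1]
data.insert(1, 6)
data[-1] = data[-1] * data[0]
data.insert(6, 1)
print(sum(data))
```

data[2] = 1 → [9, 0, 1, 3, 3]
append data[1]+data[-1] = 0+3 = 3 → [9, 0, 1, 3, 3, 3]
data[-1] = data[0]+data[1] = 9+0 = 9 → [9, 0, 1, 3, 3, 9]
insert 6 at 1 → [9, 6, 0, 1, 3, 3, 9]
data[-1] = data[-1]*data[0] = 9*9 = 81 → [9, 6, 0, 1, 3, 3, 81]
insert 1 at 6 → [9, 6, 0, 1, 3, 3, 1, 81]
sum = 104

104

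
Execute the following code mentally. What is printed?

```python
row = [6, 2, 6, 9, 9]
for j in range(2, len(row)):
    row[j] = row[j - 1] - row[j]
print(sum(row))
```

j=2: row[2] = 2-6 = -4 → [6, 2, -4, 9, 9]
j=3: row[3] = (-4)-9 = -13 → [6, 2, -4, -13, 9]
j=4: row[4] = (-13)-9 = -22 → [6, 2, -4, -13, -22]
sum = -31

-31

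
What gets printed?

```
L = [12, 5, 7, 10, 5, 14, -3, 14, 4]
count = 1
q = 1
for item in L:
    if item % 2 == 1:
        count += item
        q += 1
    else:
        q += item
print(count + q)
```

item=12: not odd; q=13
item=5: odd, count = 1+5 = 6; q=14
item=7: odd, count = 6+7 = 13; q=15
item=10: not odd; q=25
item=5: odd, count = 13+5 = 18; q=26
item=14: not odd; q=40
item=-3: odd, count = 18+(-3) = 15; q=41
item=14: not odd; q=55
item=4: not odd; q=59
count+q = 15+59 = 74

74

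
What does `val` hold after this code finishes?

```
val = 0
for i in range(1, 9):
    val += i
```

36

i=1: val = 0+1 = 1
i=2: val = 1+2 = 3
i=3: val = 3+3 = 6
i=4: val = 6+4 = 10
i=5: val = 10+5 = 15
i=6: val = 15+6 = 21
i=7: val = 21+7 = 28
i=8: val = 28+8 = 36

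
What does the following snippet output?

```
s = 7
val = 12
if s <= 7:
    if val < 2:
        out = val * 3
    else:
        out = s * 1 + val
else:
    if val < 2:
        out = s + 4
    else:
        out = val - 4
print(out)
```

19

s=7, val=12
s <= 7 is True; val < 2 is False
→ out = s * 1 + val = 19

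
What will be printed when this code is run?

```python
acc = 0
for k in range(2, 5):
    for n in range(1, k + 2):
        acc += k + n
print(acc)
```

k=2,n=1: acc = 0+3 = 3
k=2,n=2: acc = 3+4 = 7
k=2,n=3: acc = 7+5 = 12
k=3,n=1: acc = 12+4 = 16
k=3,n=2: acc = 16+5 = 21
k=3,n=3: acc = 21+6 = 27
k=3,n=4: acc = 27+7 = 34
k=4,n=1: acc = 34+5 = 39
k=4,n=2: acc = 39+6 = 45
k=4,n=3: acc = 45+7 = 52
k=4,n=4: acc = 52+8 = 60
k=4,n=5: acc = 60+9 = 69

69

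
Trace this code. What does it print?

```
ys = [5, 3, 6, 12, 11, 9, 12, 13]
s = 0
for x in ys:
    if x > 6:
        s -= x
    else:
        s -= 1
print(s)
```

x=5: not >6, s = 0-1 = -1
x=3: not >6, s = (-1)-1 = -2
x=6: not >6, s = (-2)-1 = -3
x=12: >6, s = (-3)-12 = -15
x=11: >6, s = (-15)-11 = -26
x=9: >6, s = (-26)-9 = -35
x=12: >6, s = (-35)-12 = -47
x=13: >6, s = (-47)-13 = -60

-60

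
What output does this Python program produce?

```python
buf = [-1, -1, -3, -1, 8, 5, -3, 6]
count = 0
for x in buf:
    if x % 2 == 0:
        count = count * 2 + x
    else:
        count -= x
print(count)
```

x=-1: not even, count = 0-(-1) = 1
x=-1: not even, count = 1-(-1) = 2
x=-3: not even, count = 2-(-3) = 5
x=-1: not even, count = 5-(-1) = 6
x=8: even, count = 6*2+8 = 20
x=5: not even, count = 20-5 = 15
x=-3: not even, count = 15-(-3) = 18
x=6: even, count = 18*2+6 = 42

42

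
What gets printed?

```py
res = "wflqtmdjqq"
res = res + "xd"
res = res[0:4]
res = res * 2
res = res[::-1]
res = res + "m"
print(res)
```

+ 'xd' → 'wflqtmdjqqxd'
slice [0:4] → 'wflq'
repeat ×2 → 'wflqwflq'
reverse → 'qlfwqlfw'
+ 'm' → 'qlfwqlfwm'

qlfwqlfwm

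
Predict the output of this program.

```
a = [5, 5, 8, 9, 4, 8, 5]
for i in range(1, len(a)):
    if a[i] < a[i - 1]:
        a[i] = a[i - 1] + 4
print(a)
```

[5, 5, 8, 9, 13, 17, 21]

i=1: 5>=5, unchanged → [5, 5, 8, 9, 4, 8, 5]
i=2: 8>=5, unchanged → [5, 5, 8, 9, 4, 8, 5]
i=3: 9>=8, unchanged → [5, 5, 8, 9, 4, 8, 5]
i=4: 4<9, a[4] = 9+4 = 13 → [5, 5, 8, 9, 13, 8, 5]
i=5: 8<13, a[5] = 13+4 = 17 → [5, 5, 8, 9, 13, 17, 5]
i=6: 5<17, a[6] = 17+4 = 21 → [5, 5, 8, 9, 13, 17, 21]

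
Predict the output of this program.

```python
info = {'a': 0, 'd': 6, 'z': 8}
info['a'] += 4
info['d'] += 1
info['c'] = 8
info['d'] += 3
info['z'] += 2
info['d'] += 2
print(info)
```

{'a': 4, 'd': 12, 'z': 10, 'c': 8}

info['a'] = 0+4 = 4 → {'a': 4, 'd': 6, 'z': 8}
info['d'] = 6+1 = 7 → {'a': 4, 'd': 7, 'z': 8}
info['c'] = 8 → {'a': 4, 'd': 7, 'z': 8, 'c': 8}
info['d'] = 7+3 = 10 → {'a': 4, 'd': 10, 'z': 8, 'c': 8}
info['z'] = 8+2 = 10 → {'a': 4, 'd': 10, 'z': 10, 'c': 8}
info['d'] = 10+2 = 12 → {'a': 4, 'd': 12, 'z': 10, 'c': 8}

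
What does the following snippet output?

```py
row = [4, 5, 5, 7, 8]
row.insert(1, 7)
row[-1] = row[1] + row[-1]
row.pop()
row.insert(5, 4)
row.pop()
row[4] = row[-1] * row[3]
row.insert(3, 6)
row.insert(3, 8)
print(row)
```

insert 7 at 1 → [4, 7, 5, 5, 7, 8]
row[-1] = row[1]+row[-1] = 7+8 = 15 → [4, 7, 5, 5, 7, 15]
pop() removes 15 → [4, 7, 5, 5, 7]
insert 4 at 5 → [4, 7, 5, 5, 7, 4]
pop() removes 4 → [4, 7, 5, 5, 7]
row[4] = row[-1]*row[3] = 7*5 = 35 → [4, 7, 5, 5, 35]
insert 6 at 3 → [4, 7, 5, 6, 5, 35]
insert 8 at 3 → [4, 7, 5, 8, 6, 5, 35]

[4, 7, 5, 8, 6, 5, 35]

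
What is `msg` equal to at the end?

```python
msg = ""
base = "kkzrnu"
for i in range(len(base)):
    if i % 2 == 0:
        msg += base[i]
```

i=0: add 'k' → 'k'
i=1: skip
i=2: add 'z' → 'kz'
i=3: skip
i=4: add 'n' → 'kzn'
i=5: skip

'kzn'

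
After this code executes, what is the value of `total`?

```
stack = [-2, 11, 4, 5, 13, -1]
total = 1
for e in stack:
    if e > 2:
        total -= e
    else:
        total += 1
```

-30

e=-2: not >2, total = 1+1 = 2
e=11: >2, total = 2-11 = -9
e=4: >2, total = (-9)-4 = -13
e=5: >2, total = (-13)-5 = -18
e=13: >2, total = (-18)-13 = -31
e=-1: not >2, total = (-31)+1 = -30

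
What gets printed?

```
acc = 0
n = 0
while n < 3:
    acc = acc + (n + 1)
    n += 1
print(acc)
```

6

n=0: acc = 0+1 = 1
n=1: acc = 1+2 = 3
n=2: acc = 3+3 = 6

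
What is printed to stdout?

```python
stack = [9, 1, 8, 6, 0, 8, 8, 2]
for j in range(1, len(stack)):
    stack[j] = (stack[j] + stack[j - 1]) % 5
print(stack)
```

[9, 0, 3, 4, 4, 2, 0, 2]

j=1: stack[1] = (1+9)%5 = 0 → [9, 0, 8, 6, 0, 8, 8, 2]
j=2: stack[2] = (8+0)%5 = 3 → [9, 0, 3, 6, 0, 8, 8, 2]
j=3: stack[3] = (6+3)%5 = 4 → [9, 0, 3, 4, 0, 8, 8, 2]
j=4: stack[4] = (0+4)%5 = 4 → [9, 0, 3, 4, 4, 8, 8, 2]
j=5: stack[5] = (8+4)%5 = 2 → [9, 0, 3, 4, 4, 2, 8, 2]
j=6: stack[6] = (8+2)%5 = 0 → [9, 0, 3, 4, 4, 2, 0, 2]
j=7: stack[7] = (2+0)%5 = 2 → [9, 0, 3, 4, 4, 2, 0, 2]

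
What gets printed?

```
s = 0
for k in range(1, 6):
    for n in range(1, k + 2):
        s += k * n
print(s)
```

210

k=1,n=1: s = 0+1 = 1
k=1,n=2: s = 1+2 = 3
k=2,n=1: s = 3+2 = 5
k=2,n=2: s = 5+4 = 9
k=2,n=3: s = 9+6 = 15
k=3,n=1: s = 15+3 = 18
k=3,n=2: s = 18+6 = 24
k=3,n=3: s = 24+9 = 33
k=3,n=4: s = 33+12 = 45
k=4,n=1: s = 45+4 = 49
k=4,n=2: s = 49+8 = 57
k=4,n=3: s = 57+12 = 69
k=4,n=4: s = 69+16 = 85
k=4,n=5: s = 85+20 = 105
k=5,n=1: s = 105+5 = 110
k=5,n=2: s = 110+10 = 120
k=5,n=3: s = 120+15 = 135
k=5,n=4: s = 135+20 = 155
k=5,n=5: s = 155+25 = 180
k=5,n=6: s = 180+30 = 210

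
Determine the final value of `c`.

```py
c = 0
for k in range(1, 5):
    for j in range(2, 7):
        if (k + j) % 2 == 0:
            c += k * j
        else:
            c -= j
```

64

k=1,j=2: odd sum, c = 0-2 = -2
k=1,j=3: even sum, c = (-2)+3 = 1
k=1,j=4: odd sum, c = 1-4 = -3
k=1,j=5: even sum, c = (-3)+5 = 2
k=1,j=6: odd sum, c = 2-6 = -4
k=2,j=2: even sum, c = (-4)+4 = 0
k=2,j=3: odd sum, c = 0-3 = -3
k=2,j=4: even sum, c = (-3)+8 = 5
k=2,j=5: odd sum, c = 5-5 = 0
k=2,j=6: even sum, c = 0+12 = 12
k=3,j=2: odd sum, c = 12-2 = 10
k=3,j=3: even sum, c = 10+9 = 19
k=3,j=4: odd sum, c = 19-4 = 15
k=3,j=5: even sum, c = 15+15 = 30
k=3,j=6: odd sum, c = 30-6 = 24
k=4,j=2: even sum, c = 24+8 = 32
k=4,j=3: odd sum, c = 32-3 = 29
k=4,j=4: even sum, c = 29+16 = 45
k=4,j=5: odd sum, c = 45-5 = 40
k=4,j=6: even sum, c = 40+24 = 64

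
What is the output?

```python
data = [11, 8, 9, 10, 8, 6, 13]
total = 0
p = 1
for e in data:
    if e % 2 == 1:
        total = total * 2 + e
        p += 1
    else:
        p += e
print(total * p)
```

e=11: odd, total = 0*2+11 = 11; p=2
e=8: not odd; p=10
e=9: odd, total = 11*2+9 = 31; p=11
e=10: not odd; p=21
e=8: not odd; p=29
e=6: not odd; p=35
e=13: odd, total = 31*2+13 = 75; p=36
total*p = 75*36 = 2700

2700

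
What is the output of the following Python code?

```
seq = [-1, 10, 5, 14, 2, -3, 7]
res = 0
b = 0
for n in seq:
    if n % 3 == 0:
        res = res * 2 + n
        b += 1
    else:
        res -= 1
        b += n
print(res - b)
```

n=-1: not %3==0, res = 0-1 = -1; b=-1
n=10: not %3==0, res = (-1)-1 = -2; b=9
n=5: not %3==0, res = (-2)-1 = -3; b=14
n=14: not %3==0, res = (-3)-1 = -4; b=28
n=2: not %3==0, res = (-4)-1 = -5; b=30
n=-3: %3==0, res = (-5)*2+(-3) = -13; b=31
n=7: not %3==0, res = (-13)-1 = -14; b=38
res-b = (-14)-38 = -52

-52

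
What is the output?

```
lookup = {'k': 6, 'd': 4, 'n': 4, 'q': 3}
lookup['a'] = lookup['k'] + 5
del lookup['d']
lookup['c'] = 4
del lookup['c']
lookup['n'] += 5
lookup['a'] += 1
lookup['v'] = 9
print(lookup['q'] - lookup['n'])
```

lookup['a'] = lookup['k']+5 = 11 → {'k': 6, 'd': 4, 'n': 4, 'q': 3, 'a': 11}
del 'd' → {'k': 6, 'n': 4, 'q': 3, 'a': 11}
lookup['c'] = 4 → {'k': 6, 'n': 4, 'q': 3, 'a': 11, 'c': 4}
del 'c' → {'k': 6, 'n': 4, 'q': 3, 'a': 11}
lookup['n'] = 4+5 = 9 → {'k': 6, 'n': 9, 'q': 3, 'a': 11}
lookup['a'] = 11+1 = 12 → {'k': 6, 'n': 9, 'q': 3, 'a': 12}
lookup['v'] = 9 → {'k': 6, 'n': 9, 'q': 3, 'a': 12, 'v': 9}
lookup['q']-lookup['n'] = 3-9 = -6

-6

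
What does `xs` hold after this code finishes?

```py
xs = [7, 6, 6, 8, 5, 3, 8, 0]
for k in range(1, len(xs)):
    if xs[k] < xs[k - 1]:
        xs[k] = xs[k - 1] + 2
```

[7, 9, 11, 13, 15, 17, 19, 21]

k=1: 6<7, xs[1] = 7+2 = 9 → [7, 9, 6, 8, 5, 3, 8, 0]
k=2: 6<9, xs[2] = 9+2 = 11 → [7, 9, 11, 8, 5, 3, 8, 0]
k=3: 8<11, xs[3] = 11+2 = 13 → [7, 9, 11, 13, 5, 3, 8, 0]
k=4: 5<13, xs[4] = 13+2 = 15 → [7, 9, 11, 13, 15, 3, 8, 0]
k=5: 3<15, xs[5] = 15+2 = 17 → [7, 9, 11, 13, 15, 17, 8, 0]
k=6: 8<17, xs[6] = 17+2 = 19 → [7, 9, 11, 13, 15, 17, 19, 0]
k=7: 0<19, xs[7] = 19+2 = 21 → [7, 9, 11, 13, 15, 17, 19, 21]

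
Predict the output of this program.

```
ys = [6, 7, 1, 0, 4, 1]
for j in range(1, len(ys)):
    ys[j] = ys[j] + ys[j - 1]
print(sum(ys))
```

j=1: ys[1] = 7+6 = 13 → [6, 13, 1, 0, 4, 1]
j=2: ys[2] = 1+13 = 14 → [6, 13, 14, 0, 4, 1]
j=3: ys[3] = 0+14 = 14 → [6, 13, 14, 14, 4, 1]
j=4: ys[4] = 4+14 = 18 → [6, 13, 14, 14, 18, 1]
j=5: ys[5] = 1+18 = 19 → [6, 13, 14, 14, 18, 19]
sum = 84

84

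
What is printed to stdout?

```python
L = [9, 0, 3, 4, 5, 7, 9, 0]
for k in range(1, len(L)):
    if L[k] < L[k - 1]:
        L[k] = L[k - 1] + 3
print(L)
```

k=1: 0<9, L[1] = 9+3 = 12 → [9, 12, 3, 4, 5, 7, 9, 0]
k=2: 3<12, L[2] = 12+3 = 15 → [9, 12, 15, 4, 5, 7, 9, 0]
k=3: 4<15, L[3] = 15+3 = 18 → [9, 12, 15, 18, 5, 7, 9, 0]
k=4: 5<18, L[4] = 18+3 = 21 → [9, 12, 15, 18, 21, 7, 9, 0]
k=5: 7<21, L[5] = 21+3 = 24 → [9, 12, 15, 18, 21, 24, 9, 0]
k=6: 9<24, L[6] = 24+3 = 27 → [9, 12, 15, 18, 21, 24, 27, 0]
k=7: 0<27, L[7] = 27+3 = 30 → [9, 12, 15, 18, 21, 24, 27, 30]

[9, 12, 15, 18, 21, 24, 27, 30]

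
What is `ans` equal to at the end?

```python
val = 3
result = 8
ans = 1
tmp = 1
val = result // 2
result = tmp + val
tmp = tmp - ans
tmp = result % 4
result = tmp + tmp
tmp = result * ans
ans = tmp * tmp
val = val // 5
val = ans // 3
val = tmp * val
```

val = 8//2 = 4
result = 1+4 = 5
tmp = 1-1 = 0
tmp = 5%4 = 1
result = 1+1 = 2
tmp = 2*1 = 2
ans = 2*2 = 4
val = 4//5 = 0
val = 4//3 = 1
val = 2*1 = 2

4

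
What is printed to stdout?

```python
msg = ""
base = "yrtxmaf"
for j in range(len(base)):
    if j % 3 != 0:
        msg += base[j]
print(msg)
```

rtma

j=0: skip
j=1: add 'r' → 'r'
j=2: add 't' → 'rt'
j=3: skip
j=4: add 'm' → 'rtm'
j=5: add 'a' → 'rtma'
j=6: skip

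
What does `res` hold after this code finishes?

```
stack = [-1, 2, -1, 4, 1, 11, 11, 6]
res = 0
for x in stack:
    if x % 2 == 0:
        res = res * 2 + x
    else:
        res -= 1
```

4

x=-1: not even, res = 0-1 = -1
x=2: even, res = (-1)*2+2 = 0
x=-1: not even, res = 0-1 = -1
x=4: even, res = (-1)*2+4 = 2
x=1: not even, res = 2-1 = 1
x=11: not even, res = 1-1 = 0
x=11: not even, res = 0-1 = -1
x=6: even, res = (-1)*2+6 = 4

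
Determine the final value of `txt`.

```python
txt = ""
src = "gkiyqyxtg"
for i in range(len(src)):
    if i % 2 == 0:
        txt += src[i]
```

'giqxg'

i=0: add 'g' → 'g'
i=1: skip
i=2: add 'i' → 'gi'
i=3: skip
i=4: add 'q' → 'giq'
i=5: skip
i=6: add 'x' → 'giqx'
i=7: skip
i=8: add 'g' → 'giqxg'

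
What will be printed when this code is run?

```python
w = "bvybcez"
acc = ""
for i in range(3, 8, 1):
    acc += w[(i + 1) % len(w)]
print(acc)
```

i=3: add w[4]='c' → 'c'
i=4: add w[5]='e' → 'ce'
i=5: add w[6]='z' → 'cez'
i=6: add w[0]='b' → 'cezb'
i=7: add w[1]='v' → 'cezbv'

cezbv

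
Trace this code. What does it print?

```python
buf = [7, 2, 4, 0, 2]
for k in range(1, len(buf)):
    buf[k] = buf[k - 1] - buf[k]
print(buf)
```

[7, 5, 1, 1, -1]

k=1: buf[1] = 7-2 = 5 → [7, 5, 4, 0, 2]
k=2: buf[2] = 5-4 = 1 → [7, 5, 1, 0, 2]
k=3: buf[3] = 1-0 = 1 → [7, 5, 1, 1, 2]
k=4: buf[4] = 1-2 = -1 → [7, 5, 1, 1, -1]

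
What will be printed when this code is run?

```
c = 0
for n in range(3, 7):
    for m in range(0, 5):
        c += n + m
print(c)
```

130

n=3,m=0: c = 0+3 = 3
n=3,m=1: c = 3+4 = 7
n=3,m=2: c = 7+5 = 12
n=3,m=3: c = 12+6 = 18
n=3,m=4: c = 18+7 = 25
n=4,m=0: c = 25+4 = 29
n=4,m=1: c = 29+5 = 34
n=4,m=2: c = 34+6 = 40
n=4,m=3: c = 40+7 = 47
n=4,m=4: c = 47+8 = 55
n=5,m=0: c = 55+5 = 60
n=5,m=1: c = 60+6 = 66
n=5,m=2: c = 66+7 = 73
n=5,m=3: c = 73+8 = 81
n=5,m=4: c = 81+9 = 90
n=6,m=0: c = 90+6 = 96
n=6,m=1: c = 96+7 = 103
n=6,m=2: c = 103+8 = 111
n=6,m=3: c = 111+9 = 120
n=6,m=4: c = 120+10 = 130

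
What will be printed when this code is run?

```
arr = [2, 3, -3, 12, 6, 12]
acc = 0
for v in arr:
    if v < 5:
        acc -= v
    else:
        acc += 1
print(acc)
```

v=2: <5, acc = 0-2 = -2
v=3: <5, acc = (-2)-3 = -5
v=-3: <5, acc = (-5)-(-3) = -2
v=12: not <5, acc = (-2)+1 = -1
v=6: not <5, acc = (-1)+1 = 0
v=12: not <5, acc = 0+1 = 1

1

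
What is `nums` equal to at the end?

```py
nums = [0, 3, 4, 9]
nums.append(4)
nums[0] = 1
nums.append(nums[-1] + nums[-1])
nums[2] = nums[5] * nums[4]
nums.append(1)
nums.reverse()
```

append 4 → [0, 3, 4, 9, 4]
nums[0] = 1 → [1, 3, 4, 9, 4]
append nums[-1]+nums[-1] = 4+4 = 8 → [1, 3, 4, 9, 4, 8]
nums[2] = nums[5]*nums[4] = 8*4 = 32 → [1, 3, 32, 9, 4, 8]
append 1 → [1, 3, 32, 9, 4, 8, 1]
reverse → [1, 8, 4, 9, 32, 3, 1]

[1, 8, 4, 9, 32, 3, 1]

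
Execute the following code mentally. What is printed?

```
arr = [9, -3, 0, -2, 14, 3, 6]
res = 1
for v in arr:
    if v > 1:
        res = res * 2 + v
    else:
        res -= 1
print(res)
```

v=9: >1, res = 1*2+9 = 11
v=-3: not >1, res = 11-1 = 10
v=0: not >1, res = 10-1 = 9
v=-2: not >1, res = 9-1 = 8
v=14: >1, res = 8*2+14 = 30
v=3: >1, res = 30*2+3 = 63
v=6: >1, res = 63*2+6 = 132

132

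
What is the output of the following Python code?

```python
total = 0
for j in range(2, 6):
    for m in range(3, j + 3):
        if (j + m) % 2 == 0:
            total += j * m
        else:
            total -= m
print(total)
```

j=2,m=3: odd sum, total = 0-3 = -3
j=2,m=4: even sum, total = (-3)+8 = 5
j=3,m=3: even sum, total = 5+9 = 14
j=3,m=4: odd sum, total = 14-4 = 10
j=3,m=5: even sum, total = 10+15 = 25
j=4,m=3: odd sum, total = 25-3 = 22
j=4,m=4: even sum, total = 22+16 = 38
j=4,m=5: odd sum, total = 38-5 = 33
j=4,m=6: even sum, total = 33+24 = 57
j=5,m=3: even sum, total = 57+15 = 72
j=5,m=4: odd sum, total = 72-4 = 68
j=5,m=5: even sum, total = 68+25 = 93
j=5,m=6: odd sum, total = 93-6 = 87
j=5,m=7: even sum, total = 87+35 = 122

122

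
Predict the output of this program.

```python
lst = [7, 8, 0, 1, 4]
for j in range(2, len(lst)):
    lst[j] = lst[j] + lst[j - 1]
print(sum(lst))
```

45

j=2: lst[2] = 0+8 = 8 → [7, 8, 8, 1, 4]
j=3: lst[3] = 1+8 = 9 → [7, 8, 8, 9, 4]
j=4: lst[4] = 4+9 = 13 → [7, 8, 8, 9, 13]
sum = 45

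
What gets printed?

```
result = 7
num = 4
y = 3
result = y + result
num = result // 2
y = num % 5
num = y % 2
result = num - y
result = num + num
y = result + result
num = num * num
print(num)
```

result = 3+7 = 10
num = 10//2 = 5
y = 5%5 = 0
num = 0%2 = 0
result = 0-0 = 0
result = 0+0 = 0
y = 0+0 = 0
num = 0*0 = 0

0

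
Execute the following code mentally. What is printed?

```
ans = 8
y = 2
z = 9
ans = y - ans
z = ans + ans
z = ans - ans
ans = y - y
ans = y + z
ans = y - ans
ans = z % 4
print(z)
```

0

ans = 2-8 = -6
z = (-6)+(-6) = -12
z = (-6)-(-6) = 0
ans = 2-2 = 0
ans = 2+0 = 2
ans = 2-2 = 0
ans = 0%4 = 0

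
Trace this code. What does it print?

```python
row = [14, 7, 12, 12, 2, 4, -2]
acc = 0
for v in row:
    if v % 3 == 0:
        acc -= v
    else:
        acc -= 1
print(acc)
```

v=14: not %3==0, acc = 0-1 = -1
v=7: not %3==0, acc = (-1)-1 = -2
v=12: %3==0, acc = (-2)-12 = -14
v=12: %3==0, acc = (-14)-12 = -26
v=2: not %3==0, acc = (-26)-1 = -27
v=4: not %3==0, acc = (-27)-1 = -28
v=-2: not %3==0, acc = (-28)-1 = -29

-29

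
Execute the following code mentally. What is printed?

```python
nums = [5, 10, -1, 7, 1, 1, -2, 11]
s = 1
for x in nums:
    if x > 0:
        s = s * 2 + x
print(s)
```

457

x=5: >0, s = 1*2+5 = 7
x=10: >0, s = 7*2+10 = 24
x=-1: not >0
x=7: >0, s = 24*2+7 = 55
x=1: >0, s = 55*2+1 = 111
x=1: >0, s = 111*2+1 = 223
x=-2: not >0
x=11: >0, s = 223*2+11 = 457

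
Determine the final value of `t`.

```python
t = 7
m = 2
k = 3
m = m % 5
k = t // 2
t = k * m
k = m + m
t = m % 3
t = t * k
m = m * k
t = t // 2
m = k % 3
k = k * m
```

4

m = 2%5 = 2
k = 7//2 = 3
t = 3*2 = 6
k = 2+2 = 4
t = 2%3 = 2
t = 2*4 = 8
m = 2*4 = 8
t = 8//2 = 4
m = 4%3 = 1
k = 4*1 = 4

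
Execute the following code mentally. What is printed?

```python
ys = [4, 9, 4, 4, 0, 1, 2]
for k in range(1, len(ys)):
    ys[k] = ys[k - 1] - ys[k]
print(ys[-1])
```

k=1: ys[1] = 4-9 = -5 → [4, -5, 4, 4, 0, 1, 2]
k=2: ys[2] = (-5)-4 = -9 → [4, -5, -9, 4, 0, 1, 2]
k=3: ys[3] = (-9)-4 = -13 → [4, -5, -9, -13, 0, 1, 2]
k=4: ys[4] = (-13)-0 = -13 → [4, -5, -9, -13, -13, 1, 2]
k=5: ys[5] = (-13)-1 = -14 → [4, -5, -9, -13, -13, -14, 2]
k=6: ys[6] = (-14)-2 = -16 → [4, -5, -9, -13, -13, -14, -16]

-16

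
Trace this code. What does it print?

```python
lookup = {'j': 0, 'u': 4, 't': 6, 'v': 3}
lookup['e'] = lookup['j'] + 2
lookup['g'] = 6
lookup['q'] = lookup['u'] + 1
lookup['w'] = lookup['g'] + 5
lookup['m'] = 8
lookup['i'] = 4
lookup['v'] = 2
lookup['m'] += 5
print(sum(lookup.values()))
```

lookup['e'] = lookup['j']+2 = 2 → {'j': 0, 'u': 4, 't': 6, 'v': 3, 'e': 2}
lookup['g'] = 6 → {'j': 0, 'u': 4, 't': 6, 'v': 3, 'e': 2, 'g': 6}
lookup['q'] = lookup['u']+1 = 5 → {'j': 0, 'u': 4, 't': 6, 'v': 3, 'e': 2, 'g': 6, 'q': 5}
lookup['w'] = lookup['g']+5 = 11 → {'j': 0, 'u': 4, 't': 6, 'v': 3, 'e': 2, 'g': 6, 'q': 5, 'w': 11}
lookup['m'] = 8 → {'j': 0, 'u': 4, 't': 6, 'v': 3, 'e': 2, 'g': 6, 'q': 5, 'w': 11, 'm': 8}
lookup['i'] = 4 → {'j': 0, 'u': 4, 't': 6, 'v': 3, 'e': 2, 'g': 6, 'q': 5, 'w': 11, 'm': 8, 'i': 4}
lookup['v'] = 2 → {'j': 0, 'u': 4, 't': 6, 'v': 2, 'e': 2, 'g': 6, 'q': 5, 'w': 11, 'm': 8, 'i': 4}
lookup['m'] = 8+5 = 13 → {'j': 0, 'u': 4, 't': 6, 'v': 2, 'e': 2, 'g': 6, 'q': 5, 'w': 11, 'm': 13, 'i': 4}
sum of values = 53

53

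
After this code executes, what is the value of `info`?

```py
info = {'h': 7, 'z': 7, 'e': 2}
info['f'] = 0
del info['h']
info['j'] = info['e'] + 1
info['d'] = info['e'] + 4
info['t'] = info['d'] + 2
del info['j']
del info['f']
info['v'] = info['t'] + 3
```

info['f'] = 0 → {'h': 7, 'z': 7, 'e': 2, 'f': 0}
del 'h' → {'z': 7, 'e': 2, 'f': 0}
info['j'] = info['e']+1 = 3 → {'z': 7, 'e': 2, 'f': 0, 'j': 3}
info['d'] = info['e']+4 = 6 → {'z': 7, 'e': 2, 'f': 0, 'j': 3, 'd': 6}
info['t'] = info['d']+2 = 8 → {'z': 7, 'e': 2, 'f': 0, 'j': 3, 'd': 6, 't': 8}
del 'j' → {'z': 7, 'e': 2, 'f': 0, 'd': 6, 't': 8}
del 'f' → {'z': 7, 'e': 2, 'd': 6, 't': 8}
info['v'] = info['t']+3 = 11 → {'z': 7, 'e': 2, 'd': 6, 't': 8, 'v': 11}

{'z': 7, 'e': 2, 'd': 6, 't': 8, 'v': 11}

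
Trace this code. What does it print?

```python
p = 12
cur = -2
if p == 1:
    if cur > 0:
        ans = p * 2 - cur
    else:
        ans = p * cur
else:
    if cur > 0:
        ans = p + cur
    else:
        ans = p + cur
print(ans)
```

10

p=12, cur=-2
p == 1 is False; cur > 0 is False
→ ans = p + cur = 10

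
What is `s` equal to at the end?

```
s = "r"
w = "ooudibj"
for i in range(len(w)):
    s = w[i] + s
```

i=0: prepend 'o' → 'or'
i=1: prepend 'o' → 'oor'
i=2: prepend 'u' → 'uoor'
i=3: prepend 'd' → 'duoor'
i=4: prepend 'i' → 'iduoor'
i=5: prepend 'b' → 'biduoor'
i=6: prepend 'j' → 'jbiduoor'

'jbiduoor'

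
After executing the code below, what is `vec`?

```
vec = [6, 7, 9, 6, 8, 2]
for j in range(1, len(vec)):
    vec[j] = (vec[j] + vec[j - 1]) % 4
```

j=1: vec[1] = (7+6)%4 = 1 → [6, 1, 9, 6, 8, 2]
j=2: vec[2] = (9+1)%4 = 2 → [6, 1, 2, 6, 8, 2]
j=3: vec[3] = (6+2)%4 = 0 → [6, 1, 2, 0, 8, 2]
j=4: vec[4] = (8+0)%4 = 0 → [6, 1, 2, 0, 0, 2]
j=5: vec[5] = (2+0)%4 = 2 → [6, 1, 2, 0, 0, 2]

[6, 1, 2, 0, 0, 2]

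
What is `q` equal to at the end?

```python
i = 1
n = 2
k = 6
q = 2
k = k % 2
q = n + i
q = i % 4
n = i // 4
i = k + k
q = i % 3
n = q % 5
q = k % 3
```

k = 6%2 = 0
q = 2+1 = 3
q = 1%4 = 1
n = 1//4 = 0
i = 0+0 = 0
q = 0%3 = 0
n = 0%5 = 0
q = 0%3 = 0

0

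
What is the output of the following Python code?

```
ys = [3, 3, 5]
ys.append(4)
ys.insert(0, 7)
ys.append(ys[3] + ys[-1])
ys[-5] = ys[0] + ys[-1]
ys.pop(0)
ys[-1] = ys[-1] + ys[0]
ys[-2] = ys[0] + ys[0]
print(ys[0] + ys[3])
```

48

append 4 → [3, 3, 5, 4]
insert 7 at 0 → [7, 3, 3, 5, 4]
append ys[3]+ys[-1] = 5+4 = 9 → [7, 3, 3, 5, 4, 9]
ys[-5] = ys[0]+ys[-1] = 7+9 = 16 → [7, 16, 3, 5, 4, 9]
pop(0) removes 7 → [16, 3, 5, 4, 9]
ys[-1] = ys[-1]+ys[0] = 9+16 = 25 → [16, 3, 5, 4, 25]
ys[-2] = ys[0]+ys[0] = 16+16 = 32 → [16, 3, 5, 32, 25]
ys[0]+ys[3] = 16+32 = 48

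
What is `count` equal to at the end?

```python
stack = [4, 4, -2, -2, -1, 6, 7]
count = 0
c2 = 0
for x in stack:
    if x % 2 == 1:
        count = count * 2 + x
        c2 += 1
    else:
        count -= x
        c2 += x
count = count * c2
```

x=4: not odd, count = 0-4 = -4; c2=4
x=4: not odd, count = (-4)-4 = -8; c2=8
x=-2: not odd, count = (-8)-(-2) = -6; c2=6
x=-2: not odd, count = (-6)-(-2) = -4; c2=4
x=-1: odd, count = (-4)*2+(-1) = -9; c2=5
x=6: not odd, count = (-9)-6 = -15; c2=11
x=7: odd, count = (-15)*2+7 = -23; c2=12
count*c2 = (-23)*12 = -276

-276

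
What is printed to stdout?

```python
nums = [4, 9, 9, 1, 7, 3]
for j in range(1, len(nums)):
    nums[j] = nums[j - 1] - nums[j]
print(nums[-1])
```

j=1: nums[1] = 4-9 = -5 → [4, -5, 9, 1, 7, 3]
j=2: nums[2] = (-5)-9 = -14 → [4, -5, -14, 1, 7, 3]
j=3: nums[3] = (-14)-1 = -15 → [4, -5, -14, -15, 7, 3]
j=4: nums[4] = (-15)-7 = -22 → [4, -5, -14, -15, -22, 3]
j=5: nums[5] = (-22)-3 = -25 → [4, -5, -14, -15, -22, -25]

-25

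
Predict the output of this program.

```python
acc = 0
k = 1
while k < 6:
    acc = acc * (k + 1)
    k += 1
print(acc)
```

k=1: acc = 0*2 = 0
k=2: acc = 0*3 = 0
k=3: acc = 0*4 = 0
k=4: acc = 0*5 = 0
k=5: acc = 0*6 = 0

0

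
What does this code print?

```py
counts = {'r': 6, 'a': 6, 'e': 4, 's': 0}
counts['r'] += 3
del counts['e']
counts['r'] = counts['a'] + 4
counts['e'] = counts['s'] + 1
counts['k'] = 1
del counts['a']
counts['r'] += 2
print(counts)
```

counts['r'] = 6+3 = 9 → {'r': 9, 'a': 6, 'e': 4, 's': 0}
del 'e' → {'r': 9, 'a': 6, 's': 0}
counts['r'] = counts['a']+4 = 10 → {'r': 10, 'a': 6, 's': 0}
counts['e'] = counts['s']+1 = 1 → {'r': 10, 'a': 6, 's': 0, 'e': 1}
counts['k'] = 1 → {'r': 10, 'a': 6, 's': 0, 'e': 1, 'k': 1}
del 'a' → {'r': 10, 's': 0, 'e': 1, 'k': 1}
counts['r'] = 10+2 = 12 → {'r': 12, 's': 0, 'e': 1, 'k': 1}

{'r': 12, 's': 0, 'e': 1, 'k': 1}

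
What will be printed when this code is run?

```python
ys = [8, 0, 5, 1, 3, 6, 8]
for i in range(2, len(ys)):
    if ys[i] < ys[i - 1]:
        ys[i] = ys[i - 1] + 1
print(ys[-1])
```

i=2: 5>=0, unchanged → [8, 0, 5, 1, 3, 6, 8]
i=3: 1<5, ys[3] = 5+1 = 6 → [8, 0, 5, 6, 3, 6, 8]
i=4: 3<6, ys[4] = 6+1 = 7 → [8, 0, 5, 6, 7, 6, 8]
i=5: 6<7, ys[5] = 7+1 = 8 → [8, 0, 5, 6, 7, 8, 8]
i=6: 8>=8, unchanged → [8, 0, 5, 6, 7, 8, 8]

8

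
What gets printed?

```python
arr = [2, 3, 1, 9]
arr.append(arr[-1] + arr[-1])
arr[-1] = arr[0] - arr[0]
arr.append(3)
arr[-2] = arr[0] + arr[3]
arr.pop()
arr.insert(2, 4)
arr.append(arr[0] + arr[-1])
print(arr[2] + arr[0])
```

6

append arr[-1]+arr[-1] = 9+9 = 18 → [2, 3, 1, 9, 18]
arr[-1] = arr[0]-arr[0] = 2-2 = 0 → [2, 3, 1, 9, 0]
append 3 → [2, 3, 1, 9, 0, 3]
arr[-2] = arr[0]+arr[3] = 2+9 = 11 → [2, 3, 1, 9, 11, 3]
pop() removes 3 → [2, 3, 1, 9, 11]
insert 4 at 2 → [2, 3, 4, 1, 9, 11]
append arr[0]+arr[-1] = 2+11 = 13 → [2, 3, 4, 1, 9, 11, 13]
arr[2]+arr[0] = 4+2 = 6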